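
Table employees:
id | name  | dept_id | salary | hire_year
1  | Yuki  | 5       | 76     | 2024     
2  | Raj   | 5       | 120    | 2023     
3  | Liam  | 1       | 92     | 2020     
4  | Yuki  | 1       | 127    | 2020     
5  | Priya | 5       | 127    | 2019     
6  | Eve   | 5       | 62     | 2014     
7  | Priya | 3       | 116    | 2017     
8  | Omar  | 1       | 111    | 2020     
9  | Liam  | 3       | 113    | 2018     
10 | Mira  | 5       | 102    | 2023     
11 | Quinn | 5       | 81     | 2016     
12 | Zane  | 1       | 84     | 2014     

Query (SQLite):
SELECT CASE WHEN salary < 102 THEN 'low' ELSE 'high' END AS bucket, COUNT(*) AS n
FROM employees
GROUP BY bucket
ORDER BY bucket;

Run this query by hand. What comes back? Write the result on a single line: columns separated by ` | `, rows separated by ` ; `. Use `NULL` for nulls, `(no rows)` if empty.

Bucket rows by salary < 102 → 'low' else 'high'; count each bucket.

high | 7 ; low | 5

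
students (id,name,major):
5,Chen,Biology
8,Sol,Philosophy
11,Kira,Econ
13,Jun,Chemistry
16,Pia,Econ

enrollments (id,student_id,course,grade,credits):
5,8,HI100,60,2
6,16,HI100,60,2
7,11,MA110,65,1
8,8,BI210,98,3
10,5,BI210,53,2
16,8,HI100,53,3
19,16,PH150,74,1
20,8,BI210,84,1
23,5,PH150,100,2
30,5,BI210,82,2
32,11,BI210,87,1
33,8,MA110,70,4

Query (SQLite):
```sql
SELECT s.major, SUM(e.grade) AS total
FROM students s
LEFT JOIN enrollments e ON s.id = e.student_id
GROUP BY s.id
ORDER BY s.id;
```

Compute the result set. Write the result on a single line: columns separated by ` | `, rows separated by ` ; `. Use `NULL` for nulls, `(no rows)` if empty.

LEFT JOIN keeps every students row; unmatched ones get NULL for enrollments columns.
Group by students.id and compute SUM(e.grade). SUM over an all-NULL group is NULL.
  5: ids {10, 23, 30} → SUM(e.grade)=235
  8: ids {5, 8, 16, 20, 33} → SUM(e.grade)=365
  11: ids {7, 32} → SUM(e.grade)=152
  13: ids {—} → SUM(e.grade)=NULL
  16: ids {6, 19} → SUM(e.grade)=134

Biology | 235 ; Philosophy | 365 ; Econ | 152 ; Chemistry | NULL ; Econ | 134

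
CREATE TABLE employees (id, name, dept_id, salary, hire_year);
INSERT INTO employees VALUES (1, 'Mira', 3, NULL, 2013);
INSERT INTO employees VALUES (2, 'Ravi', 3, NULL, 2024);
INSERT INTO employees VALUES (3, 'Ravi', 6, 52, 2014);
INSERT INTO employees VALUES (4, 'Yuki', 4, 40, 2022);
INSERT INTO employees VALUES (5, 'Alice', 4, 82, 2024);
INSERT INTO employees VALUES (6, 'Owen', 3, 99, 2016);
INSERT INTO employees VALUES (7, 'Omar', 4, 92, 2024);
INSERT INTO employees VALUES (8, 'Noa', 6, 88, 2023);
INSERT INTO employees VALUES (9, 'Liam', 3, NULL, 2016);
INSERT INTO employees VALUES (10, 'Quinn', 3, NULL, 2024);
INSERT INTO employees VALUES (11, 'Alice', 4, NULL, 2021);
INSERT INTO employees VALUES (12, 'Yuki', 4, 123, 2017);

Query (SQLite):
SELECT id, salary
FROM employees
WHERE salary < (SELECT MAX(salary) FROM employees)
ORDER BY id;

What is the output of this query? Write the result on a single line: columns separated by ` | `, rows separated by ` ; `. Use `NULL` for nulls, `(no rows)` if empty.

3 | 52 ; 4 | 40 ; 5 | 82 ; 6 | 99 ; 7 | 92 ; 8 | 88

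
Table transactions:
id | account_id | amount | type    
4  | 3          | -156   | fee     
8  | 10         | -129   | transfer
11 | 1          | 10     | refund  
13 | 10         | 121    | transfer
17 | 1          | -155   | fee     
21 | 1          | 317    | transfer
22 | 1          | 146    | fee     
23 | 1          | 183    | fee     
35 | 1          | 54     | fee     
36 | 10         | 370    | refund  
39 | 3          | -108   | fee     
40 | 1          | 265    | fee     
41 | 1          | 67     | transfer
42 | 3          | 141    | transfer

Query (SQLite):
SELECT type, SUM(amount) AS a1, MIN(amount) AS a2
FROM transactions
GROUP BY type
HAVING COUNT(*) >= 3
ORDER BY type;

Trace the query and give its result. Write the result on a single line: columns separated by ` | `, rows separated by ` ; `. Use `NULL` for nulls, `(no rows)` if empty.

fee | 229 | -156 ; transfer | 517 | -129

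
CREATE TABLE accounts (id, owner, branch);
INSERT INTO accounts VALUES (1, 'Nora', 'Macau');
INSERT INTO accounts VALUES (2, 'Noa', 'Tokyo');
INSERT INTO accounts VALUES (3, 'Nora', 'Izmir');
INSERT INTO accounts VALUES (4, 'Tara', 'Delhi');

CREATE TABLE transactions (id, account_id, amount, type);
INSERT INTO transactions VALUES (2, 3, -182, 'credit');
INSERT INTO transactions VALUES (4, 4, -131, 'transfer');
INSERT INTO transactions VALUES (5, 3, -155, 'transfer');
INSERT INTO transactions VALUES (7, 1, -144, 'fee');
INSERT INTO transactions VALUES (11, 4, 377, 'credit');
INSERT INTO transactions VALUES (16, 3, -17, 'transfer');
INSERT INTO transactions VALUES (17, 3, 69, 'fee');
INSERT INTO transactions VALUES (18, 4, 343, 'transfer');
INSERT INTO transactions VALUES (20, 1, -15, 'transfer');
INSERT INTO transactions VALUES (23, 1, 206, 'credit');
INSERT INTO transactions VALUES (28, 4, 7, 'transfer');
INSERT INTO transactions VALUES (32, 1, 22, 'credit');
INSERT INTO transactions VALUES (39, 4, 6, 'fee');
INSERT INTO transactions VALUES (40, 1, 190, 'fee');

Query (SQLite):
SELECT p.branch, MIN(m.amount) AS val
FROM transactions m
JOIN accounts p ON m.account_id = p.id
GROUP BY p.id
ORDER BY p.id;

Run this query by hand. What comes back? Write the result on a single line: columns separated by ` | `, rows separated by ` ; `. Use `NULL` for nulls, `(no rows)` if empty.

Macau | -144 ; Izmir | -182 ; Delhi | -131

Join each transactions row to its accounts via account_id.
Group joined rows by accounts.id; compute MIN(m.amount) per group.
  1: ids {7, 20, 23, 32, 40} → MIN(m.amount)=-144
  3: ids {2, 5, 16, 17} → MIN(m.amount)=-182
  4: ids {4, 11, 18, 28, 39} → MIN(m.amount)=-131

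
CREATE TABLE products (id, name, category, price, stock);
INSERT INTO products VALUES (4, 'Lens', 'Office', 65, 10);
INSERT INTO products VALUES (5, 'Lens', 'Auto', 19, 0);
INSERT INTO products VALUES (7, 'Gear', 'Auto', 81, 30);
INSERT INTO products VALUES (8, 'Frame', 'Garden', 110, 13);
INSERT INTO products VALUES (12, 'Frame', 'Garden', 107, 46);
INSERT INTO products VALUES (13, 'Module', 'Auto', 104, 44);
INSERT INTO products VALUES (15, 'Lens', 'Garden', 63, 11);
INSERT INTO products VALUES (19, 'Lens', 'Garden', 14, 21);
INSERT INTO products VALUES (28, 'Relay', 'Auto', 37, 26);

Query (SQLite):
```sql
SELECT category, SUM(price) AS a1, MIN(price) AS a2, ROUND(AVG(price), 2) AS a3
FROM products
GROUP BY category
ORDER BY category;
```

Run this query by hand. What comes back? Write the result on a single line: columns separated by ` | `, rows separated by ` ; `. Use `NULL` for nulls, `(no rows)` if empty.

Auto | 241 | 19 | 60.25 ; Garden | 294 | 14 | 73.5 ; Office | 65 | 65 | 65

Group products by category.
Per group compute: SUM(price), MIN(price), ROUND(AVG(price), 2).
  Auto: ids {5, 7, 13, 28} → SUM(price)=241, MIN(price)=19, ROUND(AVG(price), 2)=60.25
  Garden: ids {8, 12, 15, 19} → SUM(price)=294, MIN(price)=14, ROUND(AVG(price), 2)=73.5
  Office: ids {4} → SUM(price)=65, MIN(price)=65, ROUND(AVG(price), 2)=65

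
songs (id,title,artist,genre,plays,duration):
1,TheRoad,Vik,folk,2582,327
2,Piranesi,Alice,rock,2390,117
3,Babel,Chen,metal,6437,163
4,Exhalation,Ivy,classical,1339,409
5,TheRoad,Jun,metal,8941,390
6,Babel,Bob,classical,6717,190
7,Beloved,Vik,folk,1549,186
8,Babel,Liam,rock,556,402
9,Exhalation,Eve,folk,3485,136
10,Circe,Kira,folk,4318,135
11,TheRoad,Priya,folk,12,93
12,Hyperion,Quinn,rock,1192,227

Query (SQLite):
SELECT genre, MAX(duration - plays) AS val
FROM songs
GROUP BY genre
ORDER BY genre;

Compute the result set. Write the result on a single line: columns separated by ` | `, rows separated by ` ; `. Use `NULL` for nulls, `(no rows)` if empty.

classical | -930 ; folk | 81 ; metal | -6274 ; rock | -154

For each row compute duration - plays.
Group by genre; take MAX of the expression per group.
  classical: ids {4, 6} → MAX(duration - plays)=-930
  folk: ids {1, 7, 9, 10, 11} → MAX(duration - plays)=81
  metal: ids {3, 5} → MAX(duration - plays)=-6274
  rock: ids {2, 8, 12} → MAX(duration - plays)=-154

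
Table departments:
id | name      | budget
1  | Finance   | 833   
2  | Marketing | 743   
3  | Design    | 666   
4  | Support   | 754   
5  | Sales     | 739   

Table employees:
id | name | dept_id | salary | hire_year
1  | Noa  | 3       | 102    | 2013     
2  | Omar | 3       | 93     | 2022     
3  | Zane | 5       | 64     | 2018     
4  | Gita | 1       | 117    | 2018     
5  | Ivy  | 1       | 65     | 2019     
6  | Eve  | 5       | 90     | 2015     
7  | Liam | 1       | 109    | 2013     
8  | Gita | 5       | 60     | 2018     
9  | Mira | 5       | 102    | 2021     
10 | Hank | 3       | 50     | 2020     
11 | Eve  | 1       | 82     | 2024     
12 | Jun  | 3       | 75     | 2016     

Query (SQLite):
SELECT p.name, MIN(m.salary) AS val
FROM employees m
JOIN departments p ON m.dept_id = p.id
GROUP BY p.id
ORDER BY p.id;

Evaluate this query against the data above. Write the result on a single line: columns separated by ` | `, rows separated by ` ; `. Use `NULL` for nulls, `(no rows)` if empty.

Join each employees row to its departments via dept_id.
Group joined rows by departments.id; compute MIN(m.salary) per group.
  1: ids {4, 5, 7, 11} → MIN(m.salary)=65
  3: ids {1, 2, 10, 12} → MIN(m.salary)=50
  5: ids {3, 6, 8, 9} → MIN(m.salary)=60

Finance | 65 ; Design | 50 ; Sales | 60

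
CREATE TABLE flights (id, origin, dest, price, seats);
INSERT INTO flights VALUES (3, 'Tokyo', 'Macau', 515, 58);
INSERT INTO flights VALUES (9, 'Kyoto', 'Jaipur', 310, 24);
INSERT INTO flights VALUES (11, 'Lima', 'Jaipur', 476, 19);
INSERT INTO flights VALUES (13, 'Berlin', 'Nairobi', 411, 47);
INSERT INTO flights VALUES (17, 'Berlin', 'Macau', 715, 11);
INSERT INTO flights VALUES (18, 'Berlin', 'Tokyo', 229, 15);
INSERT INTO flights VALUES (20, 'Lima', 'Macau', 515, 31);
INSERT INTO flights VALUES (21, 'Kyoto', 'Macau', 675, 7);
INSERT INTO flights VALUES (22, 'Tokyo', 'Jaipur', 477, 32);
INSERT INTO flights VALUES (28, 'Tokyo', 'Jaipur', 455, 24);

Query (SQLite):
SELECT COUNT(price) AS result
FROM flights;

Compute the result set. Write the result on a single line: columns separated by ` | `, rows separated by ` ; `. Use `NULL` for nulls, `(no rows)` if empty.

All price values: [515, 310, 476, 411, 715, 229, 515, 675, 477, 455].
COUNT(price) counts non-NULL values → 10.

10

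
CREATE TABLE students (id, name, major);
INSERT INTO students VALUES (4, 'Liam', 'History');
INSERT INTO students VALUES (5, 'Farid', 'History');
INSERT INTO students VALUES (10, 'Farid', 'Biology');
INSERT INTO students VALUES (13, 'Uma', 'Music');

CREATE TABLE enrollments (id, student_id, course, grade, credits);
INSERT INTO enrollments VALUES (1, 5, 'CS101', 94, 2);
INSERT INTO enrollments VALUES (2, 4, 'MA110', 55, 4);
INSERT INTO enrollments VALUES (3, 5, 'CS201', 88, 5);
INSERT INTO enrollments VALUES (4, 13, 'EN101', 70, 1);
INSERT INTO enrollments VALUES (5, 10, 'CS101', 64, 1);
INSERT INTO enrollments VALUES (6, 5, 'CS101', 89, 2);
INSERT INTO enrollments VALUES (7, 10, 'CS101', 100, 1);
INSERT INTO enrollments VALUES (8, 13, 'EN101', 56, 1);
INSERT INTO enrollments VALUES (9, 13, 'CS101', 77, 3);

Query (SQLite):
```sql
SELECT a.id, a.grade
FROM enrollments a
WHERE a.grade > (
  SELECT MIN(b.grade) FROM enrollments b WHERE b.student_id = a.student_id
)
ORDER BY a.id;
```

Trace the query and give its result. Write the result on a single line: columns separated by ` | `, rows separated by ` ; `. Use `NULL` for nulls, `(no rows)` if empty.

1 | 94 ; 4 | 70 ; 6 | 89 ; 7 | 100 ; 9 | 77

For each enrollments row a, compute MIN(grade) over rows sharing a.student_id.
Keep row a if a.grade > that per-group MIN.
  student_id=4: MIN(grade) = 55
  student_id=5: MIN(grade) = 88
  student_id=10: MIN(grade) = 64
  student_id=13: MIN(grade) = 56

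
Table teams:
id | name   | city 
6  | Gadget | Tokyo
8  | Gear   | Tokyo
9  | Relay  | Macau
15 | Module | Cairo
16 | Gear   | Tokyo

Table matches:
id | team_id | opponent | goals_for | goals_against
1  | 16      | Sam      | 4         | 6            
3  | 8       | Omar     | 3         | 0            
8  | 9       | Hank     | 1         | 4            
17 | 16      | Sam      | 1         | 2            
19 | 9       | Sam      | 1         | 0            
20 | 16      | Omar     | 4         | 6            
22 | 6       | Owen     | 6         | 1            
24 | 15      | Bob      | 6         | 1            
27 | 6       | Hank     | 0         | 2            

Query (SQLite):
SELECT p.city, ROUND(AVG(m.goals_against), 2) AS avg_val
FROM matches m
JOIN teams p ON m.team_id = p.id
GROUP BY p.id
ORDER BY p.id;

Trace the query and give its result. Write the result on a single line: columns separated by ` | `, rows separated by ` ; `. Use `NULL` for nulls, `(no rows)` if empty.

Tokyo | 1.5 ; Tokyo | 0 ; Macau | 2 ; Cairo | 1 ; Tokyo | 4.67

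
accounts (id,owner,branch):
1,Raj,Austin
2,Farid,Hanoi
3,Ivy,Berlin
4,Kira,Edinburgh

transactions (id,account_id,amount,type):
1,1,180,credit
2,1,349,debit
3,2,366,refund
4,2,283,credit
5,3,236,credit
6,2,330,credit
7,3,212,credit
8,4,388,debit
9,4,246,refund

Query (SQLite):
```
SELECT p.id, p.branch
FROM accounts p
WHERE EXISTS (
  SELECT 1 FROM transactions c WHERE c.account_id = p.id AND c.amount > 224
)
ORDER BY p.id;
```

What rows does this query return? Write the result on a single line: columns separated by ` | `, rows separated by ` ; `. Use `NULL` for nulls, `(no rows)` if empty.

1 | Austin ; 2 | Hanoi ; 3 | Berlin ; 4 | Edinburgh

For each accounts row, check whether any transactions with matching account_id has amount > 224.
Keep rows where that is true.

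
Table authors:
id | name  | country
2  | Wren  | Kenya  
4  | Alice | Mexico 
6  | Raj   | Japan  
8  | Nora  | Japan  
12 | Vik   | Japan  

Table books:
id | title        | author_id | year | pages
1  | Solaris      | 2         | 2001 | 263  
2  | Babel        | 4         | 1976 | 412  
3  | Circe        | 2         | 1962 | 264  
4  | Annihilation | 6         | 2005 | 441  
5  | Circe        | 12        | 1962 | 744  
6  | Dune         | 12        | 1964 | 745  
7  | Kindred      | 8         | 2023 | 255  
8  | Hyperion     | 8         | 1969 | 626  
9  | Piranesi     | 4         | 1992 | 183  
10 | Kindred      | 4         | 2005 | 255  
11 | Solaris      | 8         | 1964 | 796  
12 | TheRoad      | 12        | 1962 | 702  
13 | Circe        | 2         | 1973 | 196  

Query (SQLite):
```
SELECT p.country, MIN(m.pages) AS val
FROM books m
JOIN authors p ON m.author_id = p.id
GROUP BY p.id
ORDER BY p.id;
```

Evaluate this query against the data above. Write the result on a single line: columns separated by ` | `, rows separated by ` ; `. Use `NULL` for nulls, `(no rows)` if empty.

Kenya | 196 ; Mexico | 183 ; Japan | 441 ; Japan | 255 ; Japan | 702

Join each books row to its authors via author_id.
Group joined rows by authors.id; compute MIN(m.pages) per group.
  2: ids {1, 3, 13} → MIN(m.pages)=196
  4: ids {2, 9, 10} → MIN(m.pages)=183
  6: ids {4} → MIN(m.pages)=441
  8: ids {7, 8, 11} → MIN(m.pages)=255
  12: ids {5, 6, 12} → MIN(m.pages)=702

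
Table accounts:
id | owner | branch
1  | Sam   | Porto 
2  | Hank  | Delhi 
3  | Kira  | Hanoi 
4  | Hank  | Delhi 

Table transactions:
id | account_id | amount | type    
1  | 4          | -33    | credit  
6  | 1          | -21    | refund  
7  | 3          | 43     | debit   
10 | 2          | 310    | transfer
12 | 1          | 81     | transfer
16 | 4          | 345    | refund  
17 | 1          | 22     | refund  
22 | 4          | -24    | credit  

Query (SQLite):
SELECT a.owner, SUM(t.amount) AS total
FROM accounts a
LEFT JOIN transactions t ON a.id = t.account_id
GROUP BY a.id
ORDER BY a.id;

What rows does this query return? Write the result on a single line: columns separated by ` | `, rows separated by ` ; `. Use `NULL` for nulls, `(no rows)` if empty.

Sam | 82 ; Hank | 310 ; Kira | 43 ; Hank | 288

LEFT JOIN keeps every accounts row; unmatched ones get NULL for transactions columns.
Group by accounts.id and compute SUM(t.amount). SUM over an all-NULL group is NULL.
  1: ids {6, 12, 17} → SUM(t.amount)=82
  2: ids {10} → SUM(t.amount)=310
  3: ids {7} → SUM(t.amount)=43
  4: ids {1, 16, 22} → SUM(t.amount)=288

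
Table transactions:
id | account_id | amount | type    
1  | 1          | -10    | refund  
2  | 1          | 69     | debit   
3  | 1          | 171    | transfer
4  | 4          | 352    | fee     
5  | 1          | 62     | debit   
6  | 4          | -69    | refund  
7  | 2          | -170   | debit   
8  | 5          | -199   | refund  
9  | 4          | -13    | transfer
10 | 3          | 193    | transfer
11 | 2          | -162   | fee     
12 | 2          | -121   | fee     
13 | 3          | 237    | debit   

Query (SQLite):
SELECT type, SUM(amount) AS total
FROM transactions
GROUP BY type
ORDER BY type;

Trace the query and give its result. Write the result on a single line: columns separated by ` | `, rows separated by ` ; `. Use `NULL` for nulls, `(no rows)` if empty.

debit | 198 ; fee | 69 ; refund | -278 ; transfer | 351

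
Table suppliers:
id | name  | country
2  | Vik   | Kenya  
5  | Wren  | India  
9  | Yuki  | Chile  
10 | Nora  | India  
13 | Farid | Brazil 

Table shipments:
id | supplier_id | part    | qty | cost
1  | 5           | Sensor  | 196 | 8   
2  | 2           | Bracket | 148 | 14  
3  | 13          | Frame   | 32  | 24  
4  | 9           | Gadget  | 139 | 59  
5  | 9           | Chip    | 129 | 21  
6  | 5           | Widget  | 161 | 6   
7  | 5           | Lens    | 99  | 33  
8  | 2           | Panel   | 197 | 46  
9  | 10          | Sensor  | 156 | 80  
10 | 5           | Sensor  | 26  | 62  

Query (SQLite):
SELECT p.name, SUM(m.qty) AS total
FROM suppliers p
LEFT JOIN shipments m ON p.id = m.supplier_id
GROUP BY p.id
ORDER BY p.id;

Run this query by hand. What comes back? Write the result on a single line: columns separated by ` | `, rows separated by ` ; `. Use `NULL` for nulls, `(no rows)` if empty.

LEFT JOIN keeps every suppliers row; unmatched ones get NULL for shipments columns.
Group by suppliers.id and compute SUM(m.qty). SUM over an all-NULL group is NULL.
  2: ids {2, 8} → SUM(m.qty)=345
  5: ids {1, 6, 7, 10} → SUM(m.qty)=482
  9: ids {4, 5} → SUM(m.qty)=268
  10: ids {9} → SUM(m.qty)=156
  13: ids {3} → SUM(m.qty)=32

Vik | 345 ; Wren | 482 ; Yuki | 268 ; Nora | 156 ; Farid | 32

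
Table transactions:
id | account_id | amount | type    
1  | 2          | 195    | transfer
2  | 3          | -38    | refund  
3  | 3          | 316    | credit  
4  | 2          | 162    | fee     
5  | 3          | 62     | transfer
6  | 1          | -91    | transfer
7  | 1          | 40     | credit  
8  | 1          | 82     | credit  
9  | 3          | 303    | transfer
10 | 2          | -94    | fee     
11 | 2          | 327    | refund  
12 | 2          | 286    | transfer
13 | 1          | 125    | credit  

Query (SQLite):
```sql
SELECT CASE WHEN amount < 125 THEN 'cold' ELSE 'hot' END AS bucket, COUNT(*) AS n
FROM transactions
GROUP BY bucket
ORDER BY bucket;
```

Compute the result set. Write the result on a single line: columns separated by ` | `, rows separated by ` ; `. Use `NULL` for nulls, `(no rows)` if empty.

cold | 6 ; hot | 7

Bucket rows by amount < 125 → 'cold' else 'hot'; count each bucket.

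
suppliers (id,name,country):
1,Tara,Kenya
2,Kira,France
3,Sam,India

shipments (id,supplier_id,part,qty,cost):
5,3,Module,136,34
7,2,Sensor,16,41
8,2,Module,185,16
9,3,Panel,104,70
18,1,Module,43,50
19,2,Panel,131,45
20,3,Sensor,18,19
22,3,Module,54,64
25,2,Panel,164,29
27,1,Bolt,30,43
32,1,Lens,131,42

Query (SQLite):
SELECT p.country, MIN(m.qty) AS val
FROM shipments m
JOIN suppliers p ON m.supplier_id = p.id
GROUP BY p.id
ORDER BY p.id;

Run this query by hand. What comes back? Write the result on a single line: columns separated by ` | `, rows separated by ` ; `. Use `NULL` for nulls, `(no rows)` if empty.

Join each shipments row to its suppliers via supplier_id.
Group joined rows by suppliers.id; compute MIN(m.qty) per group.
  1: ids {18, 27, 32} → MIN(m.qty)=30
  2: ids {7, 8, 19, 25} → MIN(m.qty)=16
  3: ids {5, 9, 20, 22} → MIN(m.qty)=18

Kenya | 30 ; France | 16 ; India | 18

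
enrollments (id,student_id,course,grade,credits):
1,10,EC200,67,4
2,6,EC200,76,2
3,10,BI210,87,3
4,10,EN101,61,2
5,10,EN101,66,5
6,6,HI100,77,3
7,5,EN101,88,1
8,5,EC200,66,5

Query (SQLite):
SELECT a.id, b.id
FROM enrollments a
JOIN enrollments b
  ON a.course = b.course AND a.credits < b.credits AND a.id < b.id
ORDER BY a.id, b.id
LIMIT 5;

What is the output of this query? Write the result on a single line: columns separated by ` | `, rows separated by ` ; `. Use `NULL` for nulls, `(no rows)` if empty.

Pairs (a,b) with same course, a.credits < b.credits, a.id < b.id.
course groups: BI210:{3} EC200:{1,2,8} EN101:{4,5,7} HI100:{6}
Ordered by (a.id, b.id); first 5.

1 | 8 ; 2 | 8 ; 4 | 5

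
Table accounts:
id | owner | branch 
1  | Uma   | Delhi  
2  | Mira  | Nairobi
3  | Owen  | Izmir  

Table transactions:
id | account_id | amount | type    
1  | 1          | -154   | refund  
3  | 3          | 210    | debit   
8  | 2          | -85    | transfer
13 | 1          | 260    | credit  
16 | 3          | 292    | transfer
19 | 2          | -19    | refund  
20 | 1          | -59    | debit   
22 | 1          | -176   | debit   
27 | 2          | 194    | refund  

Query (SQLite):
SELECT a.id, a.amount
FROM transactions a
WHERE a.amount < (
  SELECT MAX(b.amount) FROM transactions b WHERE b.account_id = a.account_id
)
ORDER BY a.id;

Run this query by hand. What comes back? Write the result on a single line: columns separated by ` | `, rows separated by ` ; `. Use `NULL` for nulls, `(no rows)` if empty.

For each transactions row a, compute MAX(amount) over rows sharing a.account_id.
Keep row a if a.amount < that per-group MAX.
  account_id=1: MAX(amount) = 260
  account_id=2: MAX(amount) = 194
  account_id=3: MAX(amount) = 292

1 | -154 ; 3 | 210 ; 8 | -85 ; 19 | -19 ; 20 | -59 ; 22 | -176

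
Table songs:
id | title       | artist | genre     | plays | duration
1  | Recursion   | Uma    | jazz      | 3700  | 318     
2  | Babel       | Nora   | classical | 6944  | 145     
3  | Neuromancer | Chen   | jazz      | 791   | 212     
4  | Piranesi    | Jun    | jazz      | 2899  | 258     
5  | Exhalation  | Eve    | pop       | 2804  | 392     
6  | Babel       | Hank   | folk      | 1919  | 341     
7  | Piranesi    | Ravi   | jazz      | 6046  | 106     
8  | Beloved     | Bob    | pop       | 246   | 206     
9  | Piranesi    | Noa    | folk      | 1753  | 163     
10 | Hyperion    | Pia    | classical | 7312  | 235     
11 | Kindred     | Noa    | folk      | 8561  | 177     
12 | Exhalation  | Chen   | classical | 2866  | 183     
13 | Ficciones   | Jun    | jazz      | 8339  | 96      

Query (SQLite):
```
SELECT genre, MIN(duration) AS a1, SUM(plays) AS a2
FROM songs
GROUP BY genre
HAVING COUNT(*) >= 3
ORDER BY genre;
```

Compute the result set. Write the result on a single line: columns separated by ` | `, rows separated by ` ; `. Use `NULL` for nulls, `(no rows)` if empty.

Group songs by genre.
Per group compute: MIN(duration), SUM(plays).
HAVING: drop groups with fewer than 3 rows.
  classical: ids {2, 10, 12} → MIN(duration)=145, SUM(plays)=17122
  folk: ids {6, 9, 11} → MIN(duration)=163, SUM(plays)=12233
  jazz: ids {1, 3, 4, 7, 13} → MIN(duration)=96, SUM(plays)=21775
  pop: ids {5, 8} → MIN(duration)=206, SUM(plays)=3050

classical | 145 | 17122 ; folk | 163 | 12233 ; jazz | 96 | 21775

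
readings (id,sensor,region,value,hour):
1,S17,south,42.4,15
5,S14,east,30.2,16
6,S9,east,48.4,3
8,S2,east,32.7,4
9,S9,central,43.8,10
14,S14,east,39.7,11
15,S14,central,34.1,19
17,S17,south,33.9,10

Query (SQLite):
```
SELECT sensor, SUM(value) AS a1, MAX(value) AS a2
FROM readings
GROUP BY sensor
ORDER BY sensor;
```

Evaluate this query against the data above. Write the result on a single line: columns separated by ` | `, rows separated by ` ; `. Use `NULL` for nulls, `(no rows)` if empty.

Group readings by sensor.
Per group compute: SUM(value), MAX(value).
  S14: ids {5, 14, 15} → SUM(value)=104, MAX(value)=39.7
  S17: ids {1, 17} → SUM(value)=76.3, MAX(value)=42.4
  S2: ids {8} → SUM(value)=32.7, MAX(value)=32.7
  S9: ids {6, 9} → SUM(value)=92.2, MAX(value)=48.4

S14 | 104 | 39.7 ; S17 | 76.3 | 42.4 ; S2 | 32.7 | 32.7 ; S9 | 92.2 | 48.4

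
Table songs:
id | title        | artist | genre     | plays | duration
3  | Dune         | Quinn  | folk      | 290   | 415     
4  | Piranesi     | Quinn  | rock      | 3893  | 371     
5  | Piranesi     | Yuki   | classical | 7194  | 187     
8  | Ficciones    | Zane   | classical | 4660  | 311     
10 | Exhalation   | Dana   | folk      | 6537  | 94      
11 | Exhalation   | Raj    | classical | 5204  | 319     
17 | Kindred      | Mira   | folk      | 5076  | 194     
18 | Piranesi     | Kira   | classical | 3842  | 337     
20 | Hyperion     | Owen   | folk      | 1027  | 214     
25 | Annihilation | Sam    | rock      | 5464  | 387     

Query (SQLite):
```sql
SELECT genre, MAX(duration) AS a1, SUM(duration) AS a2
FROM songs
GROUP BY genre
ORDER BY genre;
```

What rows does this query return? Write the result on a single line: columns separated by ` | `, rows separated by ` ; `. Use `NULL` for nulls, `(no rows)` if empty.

classical | 337 | 1154 ; folk | 415 | 917 ; rock | 387 | 758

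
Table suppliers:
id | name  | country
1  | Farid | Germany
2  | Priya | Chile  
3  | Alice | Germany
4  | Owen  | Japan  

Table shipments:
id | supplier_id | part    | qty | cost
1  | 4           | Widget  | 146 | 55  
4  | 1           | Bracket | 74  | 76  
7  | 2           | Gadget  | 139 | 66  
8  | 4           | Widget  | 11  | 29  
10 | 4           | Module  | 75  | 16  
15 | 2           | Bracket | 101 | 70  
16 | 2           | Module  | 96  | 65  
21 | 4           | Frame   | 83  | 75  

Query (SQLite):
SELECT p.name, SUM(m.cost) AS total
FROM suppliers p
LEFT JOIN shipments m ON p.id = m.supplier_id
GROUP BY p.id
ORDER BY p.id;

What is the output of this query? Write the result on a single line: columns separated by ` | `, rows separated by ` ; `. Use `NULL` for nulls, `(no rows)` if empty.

LEFT JOIN keeps every suppliers row; unmatched ones get NULL for shipments columns.
Group by suppliers.id and compute SUM(m.cost). SUM over an all-NULL group is NULL.
  1: ids {4} → SUM(m.cost)=76
  2: ids {7, 15, 16} → SUM(m.cost)=201
  3: ids {—} → SUM(m.cost)=NULL
  4: ids {1, 8, 10, 21} → SUM(m.cost)=175

Farid | 76 ; Priya | 201 ; Alice | NULL ; Owen | 175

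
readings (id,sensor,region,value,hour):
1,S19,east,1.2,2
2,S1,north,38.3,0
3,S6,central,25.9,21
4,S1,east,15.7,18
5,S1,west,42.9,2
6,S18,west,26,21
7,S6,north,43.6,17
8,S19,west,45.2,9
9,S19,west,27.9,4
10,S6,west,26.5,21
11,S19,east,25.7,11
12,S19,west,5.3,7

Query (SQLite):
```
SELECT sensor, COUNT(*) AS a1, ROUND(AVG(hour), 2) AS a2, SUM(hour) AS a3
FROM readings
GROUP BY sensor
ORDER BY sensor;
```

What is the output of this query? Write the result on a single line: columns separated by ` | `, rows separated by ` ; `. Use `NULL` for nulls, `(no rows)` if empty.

Group readings by sensor.
Per group compute: COUNT(*), ROUND(AVG(hour), 2), SUM(hour).
  S1: ids {2, 4, 5} → COUNT(*)=3, ROUND(AVG(hour), 2)=6.67, SUM(hour)=20
  S18: ids {6} → COUNT(*)=1, ROUND(AVG(hour), 2)=21, SUM(hour)=21
  S19: ids {1, 8, 9, 11, 12} → COUNT(*)=5, ROUND(AVG(hour), 2)=6.6, SUM(hour)=33
  S6: ids {3, 7, 10} → COUNT(*)=3, ROUND(AVG(hour), 2)=19.67, SUM(hour)=59

S1 | 3 | 6.67 | 20 ; S18 | 1 | 21 | 21 ; S19 | 5 | 6.6 | 33 ; S6 | 3 | 19.67 | 59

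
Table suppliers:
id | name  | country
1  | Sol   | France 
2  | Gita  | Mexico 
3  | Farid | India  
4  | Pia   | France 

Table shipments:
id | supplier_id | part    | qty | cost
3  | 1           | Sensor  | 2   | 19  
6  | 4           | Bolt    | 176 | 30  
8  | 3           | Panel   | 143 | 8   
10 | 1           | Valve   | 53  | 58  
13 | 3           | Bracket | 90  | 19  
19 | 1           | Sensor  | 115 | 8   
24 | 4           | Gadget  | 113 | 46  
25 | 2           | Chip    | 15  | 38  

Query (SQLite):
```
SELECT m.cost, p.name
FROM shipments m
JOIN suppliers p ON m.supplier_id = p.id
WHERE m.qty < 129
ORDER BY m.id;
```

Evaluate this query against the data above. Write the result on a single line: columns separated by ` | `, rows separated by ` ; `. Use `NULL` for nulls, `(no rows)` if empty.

Each shipments row matches the suppliers row where supplier_id = suppliers.id.
Then keep rows with m.qty < 129.

19 | Sol ; 58 | Sol ; 19 | Farid ; 8 | Sol ; 46 | Pia ; 38 | Gita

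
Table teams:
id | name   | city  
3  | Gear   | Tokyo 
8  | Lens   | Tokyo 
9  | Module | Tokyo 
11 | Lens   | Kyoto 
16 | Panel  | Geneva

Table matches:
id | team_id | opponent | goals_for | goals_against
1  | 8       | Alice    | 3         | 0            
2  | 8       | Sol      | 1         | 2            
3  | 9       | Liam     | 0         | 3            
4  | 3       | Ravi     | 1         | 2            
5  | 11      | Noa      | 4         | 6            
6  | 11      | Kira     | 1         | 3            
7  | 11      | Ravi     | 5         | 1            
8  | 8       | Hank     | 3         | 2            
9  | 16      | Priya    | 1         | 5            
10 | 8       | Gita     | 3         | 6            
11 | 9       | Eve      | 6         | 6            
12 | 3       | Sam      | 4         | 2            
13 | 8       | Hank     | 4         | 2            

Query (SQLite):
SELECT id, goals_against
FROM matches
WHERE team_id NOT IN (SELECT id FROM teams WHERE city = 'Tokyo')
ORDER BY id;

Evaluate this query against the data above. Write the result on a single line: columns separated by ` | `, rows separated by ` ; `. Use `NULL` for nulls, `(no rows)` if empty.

Inner query: teams.id where city = 'Tokyo'.
Outer: keep matches rows whose team_id is not in that set.
Inner query → {3, 8, 9}

5 | 6 ; 6 | 3 ; 7 | 1 ; 9 | 5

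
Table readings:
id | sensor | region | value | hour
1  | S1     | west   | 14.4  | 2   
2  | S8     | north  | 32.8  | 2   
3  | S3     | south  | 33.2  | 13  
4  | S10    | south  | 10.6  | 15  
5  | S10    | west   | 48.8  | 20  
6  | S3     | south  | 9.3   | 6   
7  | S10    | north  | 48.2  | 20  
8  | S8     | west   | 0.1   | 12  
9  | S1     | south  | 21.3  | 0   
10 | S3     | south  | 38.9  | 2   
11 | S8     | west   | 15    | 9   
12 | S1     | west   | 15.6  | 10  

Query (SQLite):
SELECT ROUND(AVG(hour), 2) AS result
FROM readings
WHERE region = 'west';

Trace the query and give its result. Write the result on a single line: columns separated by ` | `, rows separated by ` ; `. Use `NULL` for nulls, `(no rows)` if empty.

10.6

Rows where region='west' → hour values: [2, 20, 12, 9, 10].
AVG = 53 / 5 (rounded to 2 dp).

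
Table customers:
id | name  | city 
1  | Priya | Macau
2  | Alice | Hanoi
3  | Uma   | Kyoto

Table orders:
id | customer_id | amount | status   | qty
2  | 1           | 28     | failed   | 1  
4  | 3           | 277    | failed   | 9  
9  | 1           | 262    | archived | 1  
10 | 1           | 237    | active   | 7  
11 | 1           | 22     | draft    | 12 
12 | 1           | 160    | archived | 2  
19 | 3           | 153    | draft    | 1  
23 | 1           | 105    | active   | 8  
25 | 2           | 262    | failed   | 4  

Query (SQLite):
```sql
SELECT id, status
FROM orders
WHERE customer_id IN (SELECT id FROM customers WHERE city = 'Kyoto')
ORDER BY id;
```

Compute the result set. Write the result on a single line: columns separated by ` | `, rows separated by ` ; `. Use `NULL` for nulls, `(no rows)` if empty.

Inner query: customers.id where city = 'Kyoto'.
Outer: keep orders rows whose customer_id is in that set.
Inner query → {3}

4 | failed ; 19 | draft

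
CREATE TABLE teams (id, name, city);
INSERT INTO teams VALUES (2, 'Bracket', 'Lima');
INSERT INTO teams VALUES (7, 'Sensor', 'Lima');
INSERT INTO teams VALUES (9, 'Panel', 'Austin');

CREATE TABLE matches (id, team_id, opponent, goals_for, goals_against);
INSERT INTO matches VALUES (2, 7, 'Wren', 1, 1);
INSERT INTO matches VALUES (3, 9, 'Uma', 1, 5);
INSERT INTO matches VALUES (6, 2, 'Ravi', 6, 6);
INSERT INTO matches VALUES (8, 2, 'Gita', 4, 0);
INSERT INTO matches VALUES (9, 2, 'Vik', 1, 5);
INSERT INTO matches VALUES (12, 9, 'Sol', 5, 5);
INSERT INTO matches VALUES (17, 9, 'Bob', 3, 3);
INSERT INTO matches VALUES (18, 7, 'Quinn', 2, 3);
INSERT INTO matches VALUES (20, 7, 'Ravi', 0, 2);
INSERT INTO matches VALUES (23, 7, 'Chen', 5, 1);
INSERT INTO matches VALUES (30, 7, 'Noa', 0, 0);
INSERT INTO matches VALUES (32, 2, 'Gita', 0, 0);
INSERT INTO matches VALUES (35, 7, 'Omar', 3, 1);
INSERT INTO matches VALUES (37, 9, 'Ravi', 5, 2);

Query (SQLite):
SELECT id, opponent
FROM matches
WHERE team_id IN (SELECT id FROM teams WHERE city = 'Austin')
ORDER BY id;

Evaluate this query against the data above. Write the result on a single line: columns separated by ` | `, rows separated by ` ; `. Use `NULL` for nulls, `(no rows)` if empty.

3 | Uma ; 12 | Sol ; 17 | Bob ; 37 | Ravi

Inner query: teams.id where city = 'Austin'.
Outer: keep matches rows whose team_id is in that set.
Inner query → {9}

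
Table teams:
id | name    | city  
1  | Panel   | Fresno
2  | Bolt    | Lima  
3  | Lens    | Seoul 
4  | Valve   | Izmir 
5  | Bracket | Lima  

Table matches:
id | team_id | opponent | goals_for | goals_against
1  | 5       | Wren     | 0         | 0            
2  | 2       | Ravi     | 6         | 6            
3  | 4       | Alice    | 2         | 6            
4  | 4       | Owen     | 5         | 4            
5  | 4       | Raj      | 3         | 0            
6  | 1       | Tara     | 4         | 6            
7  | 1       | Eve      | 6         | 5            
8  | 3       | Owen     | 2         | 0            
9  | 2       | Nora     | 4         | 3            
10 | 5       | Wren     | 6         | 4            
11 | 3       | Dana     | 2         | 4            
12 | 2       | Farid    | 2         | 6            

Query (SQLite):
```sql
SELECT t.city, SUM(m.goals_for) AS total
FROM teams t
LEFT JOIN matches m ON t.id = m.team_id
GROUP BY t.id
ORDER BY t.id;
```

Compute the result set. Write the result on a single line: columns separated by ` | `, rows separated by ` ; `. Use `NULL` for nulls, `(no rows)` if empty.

LEFT JOIN keeps every teams row; unmatched ones get NULL for matches columns.
Group by teams.id and compute SUM(m.goals_for). SUM over an all-NULL group is NULL.
  1: ids {6, 7} → SUM(m.goals_for)=10
  2: ids {2, 9, 12} → SUM(m.goals_for)=12
  3: ids {8, 11} → SUM(m.goals_for)=4
  4: ids {3, 4, 5} → SUM(m.goals_for)=10
  5: ids {1, 10} → SUM(m.goals_for)=6

Fresno | 10 ; Lima | 12 ; Seoul | 4 ; Izmir | 10 ; Lima | 6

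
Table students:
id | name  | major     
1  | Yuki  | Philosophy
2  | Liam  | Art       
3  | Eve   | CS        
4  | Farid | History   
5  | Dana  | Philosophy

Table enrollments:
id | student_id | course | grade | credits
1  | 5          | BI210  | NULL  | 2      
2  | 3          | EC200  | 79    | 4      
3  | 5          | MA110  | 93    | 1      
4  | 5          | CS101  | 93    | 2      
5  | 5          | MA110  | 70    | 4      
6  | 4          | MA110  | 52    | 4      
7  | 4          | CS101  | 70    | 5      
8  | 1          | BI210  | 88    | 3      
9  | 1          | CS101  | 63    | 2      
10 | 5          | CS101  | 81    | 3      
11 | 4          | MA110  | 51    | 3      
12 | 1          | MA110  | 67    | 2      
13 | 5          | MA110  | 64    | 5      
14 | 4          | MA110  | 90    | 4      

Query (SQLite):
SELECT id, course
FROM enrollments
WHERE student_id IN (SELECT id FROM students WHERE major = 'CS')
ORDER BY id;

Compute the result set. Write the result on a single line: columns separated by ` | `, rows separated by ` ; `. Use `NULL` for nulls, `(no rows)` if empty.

Inner query: students.id where major = 'CS'.
Outer: keep enrollments rows whose student_id is in that set.
Inner query → {3}

2 | EC200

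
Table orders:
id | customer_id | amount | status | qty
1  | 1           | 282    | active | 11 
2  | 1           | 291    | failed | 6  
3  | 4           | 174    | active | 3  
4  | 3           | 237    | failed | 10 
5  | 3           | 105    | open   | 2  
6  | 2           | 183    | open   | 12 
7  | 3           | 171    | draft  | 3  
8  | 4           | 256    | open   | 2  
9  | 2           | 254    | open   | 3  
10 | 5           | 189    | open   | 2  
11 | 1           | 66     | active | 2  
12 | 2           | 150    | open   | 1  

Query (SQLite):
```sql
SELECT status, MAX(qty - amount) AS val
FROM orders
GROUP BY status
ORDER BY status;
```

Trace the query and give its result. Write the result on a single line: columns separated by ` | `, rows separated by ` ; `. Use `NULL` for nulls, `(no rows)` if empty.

active | -64 ; draft | -168 ; failed | -227 ; open | -103

For each row compute qty - amount.
Group by status; take MAX of the expression per group.
  active: ids {1, 3, 11} → MAX(qty - amount)=-64
  draft: ids {7} → MAX(qty - amount)=-168
  failed: ids {2, 4} → MAX(qty - amount)=-227
  open: ids {5, 6, 8, 9, 10, 12} → MAX(qty - amount)=-103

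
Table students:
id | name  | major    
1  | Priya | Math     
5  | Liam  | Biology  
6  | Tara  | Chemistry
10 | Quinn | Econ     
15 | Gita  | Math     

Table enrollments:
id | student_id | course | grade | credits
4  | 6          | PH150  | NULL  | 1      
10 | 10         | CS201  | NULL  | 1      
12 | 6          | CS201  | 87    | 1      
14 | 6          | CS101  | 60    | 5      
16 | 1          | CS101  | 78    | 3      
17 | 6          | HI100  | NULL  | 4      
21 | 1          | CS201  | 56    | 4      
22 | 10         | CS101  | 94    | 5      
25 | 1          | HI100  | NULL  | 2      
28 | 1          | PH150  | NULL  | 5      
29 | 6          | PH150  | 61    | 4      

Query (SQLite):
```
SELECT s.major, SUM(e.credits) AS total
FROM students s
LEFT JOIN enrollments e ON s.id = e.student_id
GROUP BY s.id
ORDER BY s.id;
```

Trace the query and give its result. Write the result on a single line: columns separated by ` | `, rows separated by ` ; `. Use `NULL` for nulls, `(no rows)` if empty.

LEFT JOIN keeps every students row; unmatched ones get NULL for enrollments columns.
Group by students.id and compute SUM(e.credits). SUM over an all-NULL group is NULL.
  1: ids {16, 21, 25, 28} → SUM(e.credits)=14
  5: ids {—} → SUM(e.credits)=NULL
  6: ids {4, 12, 14, 17, 29} → SUM(e.credits)=15
  10: ids {10, 22} → SUM(e.credits)=6
  15: ids {—} → SUM(e.credits)=NULL

Math | 14 ; Biology | NULL ; Chemistry | 15 ; Econ | 6 ; Math | NULL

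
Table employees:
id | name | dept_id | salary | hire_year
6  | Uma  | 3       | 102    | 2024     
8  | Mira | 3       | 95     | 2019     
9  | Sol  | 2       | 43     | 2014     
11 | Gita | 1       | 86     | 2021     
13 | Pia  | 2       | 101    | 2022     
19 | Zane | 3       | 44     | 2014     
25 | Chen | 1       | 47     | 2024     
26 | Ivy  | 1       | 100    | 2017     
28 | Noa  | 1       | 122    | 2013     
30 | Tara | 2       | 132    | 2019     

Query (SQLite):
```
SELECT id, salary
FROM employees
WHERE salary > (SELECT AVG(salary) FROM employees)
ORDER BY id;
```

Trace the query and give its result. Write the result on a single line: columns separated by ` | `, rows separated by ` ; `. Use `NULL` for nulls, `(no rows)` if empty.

6 | 102 ; 8 | 95 ; 13 | 101 ; 26 | 100 ; 28 | 122 ; 30 | 132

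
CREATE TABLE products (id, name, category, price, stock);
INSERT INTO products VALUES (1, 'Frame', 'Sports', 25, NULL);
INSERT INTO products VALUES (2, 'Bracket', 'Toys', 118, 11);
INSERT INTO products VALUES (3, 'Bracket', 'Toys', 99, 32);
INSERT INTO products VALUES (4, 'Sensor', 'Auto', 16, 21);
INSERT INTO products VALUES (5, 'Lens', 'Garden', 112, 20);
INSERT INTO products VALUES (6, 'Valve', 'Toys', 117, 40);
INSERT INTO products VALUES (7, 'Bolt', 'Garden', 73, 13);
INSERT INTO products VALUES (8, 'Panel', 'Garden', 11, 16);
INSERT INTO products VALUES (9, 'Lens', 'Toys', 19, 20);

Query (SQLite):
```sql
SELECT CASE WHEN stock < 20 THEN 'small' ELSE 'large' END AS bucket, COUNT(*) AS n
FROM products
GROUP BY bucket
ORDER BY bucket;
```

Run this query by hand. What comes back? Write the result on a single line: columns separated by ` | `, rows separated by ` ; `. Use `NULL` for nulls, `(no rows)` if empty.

large | 6 ; small | 3

Bucket rows by stock < 20 → 'small' else 'large'; count each bucket.
NULL < 20 is unknown, so NULL stock falls into ELSE → 'large'.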